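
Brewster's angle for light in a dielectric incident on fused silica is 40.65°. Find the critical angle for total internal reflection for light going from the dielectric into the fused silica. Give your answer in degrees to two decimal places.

n₂/n₁ = tan 40.65° = 0.8586; the critical angle satisfies sin θ_c = n₂/n₁.
θ_c = arcsin(0.8586) = 59.16°.

θ_c ≈ 59.16°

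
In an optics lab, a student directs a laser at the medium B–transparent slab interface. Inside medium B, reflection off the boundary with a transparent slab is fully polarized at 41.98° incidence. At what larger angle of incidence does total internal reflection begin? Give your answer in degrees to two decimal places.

tan θ_B = n₂/n₁ = tan 41.98° = 0.8998.
Total internal reflection: sin θ_c = n₂/n₁ = 0.8998.
θ_c = arcsin(0.8998) = 64.13°.

θ_c ≈ 64.13°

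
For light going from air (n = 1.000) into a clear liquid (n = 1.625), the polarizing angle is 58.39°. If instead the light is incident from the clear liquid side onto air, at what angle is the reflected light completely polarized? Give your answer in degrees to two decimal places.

tan θ_B' = n₁/n₂ = 1/tan θ_B, so θ_B' = 90° − θ_B.
θ_B' = 90° − 58.39° = 31.61°.

θ_B' ≈ 31.61°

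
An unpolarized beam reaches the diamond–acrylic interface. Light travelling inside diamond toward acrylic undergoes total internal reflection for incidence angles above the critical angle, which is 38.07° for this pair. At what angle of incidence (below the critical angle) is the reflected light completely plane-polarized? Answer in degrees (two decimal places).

sin θ_c = n₂/n₁, so n₂/n₁ = sin 38.07° = 0.6166.
Brewster: tan θ_B = n₂/n₁ = 0.6166.
θ_B = arctan(0.6166) = 31.66°.

θ_B ≈ 31.66°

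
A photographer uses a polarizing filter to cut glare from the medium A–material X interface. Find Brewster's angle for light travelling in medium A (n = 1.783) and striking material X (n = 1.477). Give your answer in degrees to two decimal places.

θ_B ≈ 39.64°

The reflected p-component vanishes when tan θ_B = n₂/n₁.
Here n₂/n₁ = 1.477/1.783 = 0.8284, and Brewster's law gives tan θ_B = n₂/n₁.
θ_B = arctan(0.8284) = 39.64°.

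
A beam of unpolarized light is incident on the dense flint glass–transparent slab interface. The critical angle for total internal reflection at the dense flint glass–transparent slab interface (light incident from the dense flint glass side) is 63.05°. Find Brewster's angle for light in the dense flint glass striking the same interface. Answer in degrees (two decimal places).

At the critical angle sin θ_c = n₂/n₁, giving n₂/n₁ = sin 63.05° = 0.8914.
Then tan θ_B = n₂/n₁ = 0.8914, so θ_B = arctan 0.8914 = 41.71°.

θ_B ≈ 41.71°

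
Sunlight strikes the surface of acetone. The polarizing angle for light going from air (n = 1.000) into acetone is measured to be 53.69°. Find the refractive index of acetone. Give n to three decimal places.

Brewster's law: tan θ_B = n₂/n₁ (light incident in air, refracted into acetone).
n₂ = n₁ tan θ_B = 1.000 × tan 53.69° = 1.361.

n ≈ 1.361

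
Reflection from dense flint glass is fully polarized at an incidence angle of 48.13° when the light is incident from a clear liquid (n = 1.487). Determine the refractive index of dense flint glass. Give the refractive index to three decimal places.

n ≈ 1.659

At the polarizing angle, tan θ_B = n₂/n₁ with n₁ on the incident side (a clear liquid) and n₂ on the transmitted side (dense flint glass).
n₂ = n₁ tan θ_B = 1.487 × tan 48.13° = 1.659.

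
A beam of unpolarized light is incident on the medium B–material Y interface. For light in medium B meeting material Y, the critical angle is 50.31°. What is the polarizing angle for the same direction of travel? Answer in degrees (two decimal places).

θ_B ≈ 37.58°

n₂/n₁ = sin θ_c = sin 50.31° = 0.7695.
tan θ_B equals the same ratio, so θ_B = arctan(0.7695) = 37.58°.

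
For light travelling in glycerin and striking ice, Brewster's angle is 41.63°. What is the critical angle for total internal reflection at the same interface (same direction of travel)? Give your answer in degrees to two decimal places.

n₂/n₁ = tan 41.63° = 0.8888; the critical angle satisfies sin θ_c = n₂/n₁.
θ_c = arcsin(0.8888) = 62.72°.

θ_c ≈ 62.72°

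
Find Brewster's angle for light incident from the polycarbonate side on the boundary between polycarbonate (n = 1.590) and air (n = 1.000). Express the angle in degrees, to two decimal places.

θ_B ≈ 32.17°

tan θ_B = n₂/n₁ = 1.000/1.590 = 0.6289.
So θ_B = arctan 0.6289 = 32.17°.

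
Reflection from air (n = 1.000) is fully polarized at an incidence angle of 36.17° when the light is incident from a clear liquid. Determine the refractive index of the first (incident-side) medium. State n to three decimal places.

Full polarization of the reflected beam means tan θ_B = n₂/n₁, where n₁ is the incident medium (a clear liquid).
n₁ = n₂ / tan θ_B = 1.000 / tan 36.17° = 1.368.

n ≈ 1.368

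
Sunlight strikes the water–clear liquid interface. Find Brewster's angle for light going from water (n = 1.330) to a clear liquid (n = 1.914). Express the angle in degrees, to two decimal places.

Brewster's condition: tan θ_B = n₂/n₁ = 1.914/1.330 = 1.4391. Taking the arctangent, θ_B = 55.21°.

θ_B ≈ 55.21°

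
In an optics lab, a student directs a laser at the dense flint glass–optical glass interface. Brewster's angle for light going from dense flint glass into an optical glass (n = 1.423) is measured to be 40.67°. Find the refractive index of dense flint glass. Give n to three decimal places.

n ≈ 1.656

Full polarization of the reflected beam means tan θ_B = n₂/n₁, where n₁ is the incident medium (dense flint glass).
n₁ = n₂ / tan θ_B = 1.423 / tan 40.67° = 1.656.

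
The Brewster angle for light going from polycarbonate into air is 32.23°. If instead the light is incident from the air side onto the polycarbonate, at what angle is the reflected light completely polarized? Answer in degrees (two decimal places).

θ_B' ≈ 57.77°

Reversing the direction swaps n₁ and n₂, so tan θ_B' = 1/tan θ_B and θ_B' = 90° − θ_B.
Hence θ_B' = 90° − 32.23° = 57.77°.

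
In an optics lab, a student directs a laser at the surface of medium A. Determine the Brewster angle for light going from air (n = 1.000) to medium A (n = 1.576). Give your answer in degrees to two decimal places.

At Brewster's angle the reflected and refracted rays are perpendicular, which with Snell's law gives tan θ_B = n₂/n₁.
Brewster's condition: tan θ_B = n₂/n₁ = 1.576/1.000 = 1.5760.
θ_B = arctan(1.5760) = 57.60°.

θ_B ≈ 57.60°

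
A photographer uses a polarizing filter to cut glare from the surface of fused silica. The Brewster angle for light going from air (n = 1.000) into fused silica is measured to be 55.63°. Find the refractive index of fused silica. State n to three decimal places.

n ≈ 1.462

Full polarization of the reflected beam means tan θ_B = n₂/n₁, where n₁ is the incident medium (air).
n₂ = n₁ tan θ_B = 1.000 × tan 55.63° = 1.462.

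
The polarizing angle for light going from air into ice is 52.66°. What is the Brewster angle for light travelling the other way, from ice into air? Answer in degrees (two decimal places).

θ_B' ≈ 37.34°

tan θ_B' = n₁/n₂ = 1/tan θ_B, so θ_B' = 90° − θ_B.
θ_B' = 90° − 52.66° = 37.34°.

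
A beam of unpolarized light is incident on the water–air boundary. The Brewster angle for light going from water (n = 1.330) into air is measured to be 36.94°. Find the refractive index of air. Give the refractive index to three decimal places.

At the Brewster angle, tan θ_B = n₂/n₁ with n₁ on the incident side (water) and n₂ on the transmitted side (air).
n₂ = n₁ tan θ_B = 1.330 × tan 36.94° = 1.000.

n ≈ 1.000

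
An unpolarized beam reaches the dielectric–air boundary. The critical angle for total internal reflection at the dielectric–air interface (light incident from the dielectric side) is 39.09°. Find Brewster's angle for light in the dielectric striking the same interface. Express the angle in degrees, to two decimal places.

θ_B ≈ 32.23°

At the critical angle sin θ_c = n₂/n₁, giving n₂/n₁ = sin 39.09° = 0.6305.
Then tan θ_B = n₂/n₁ = 0.6305, so θ_B = arctan 0.6305 = 32.23°.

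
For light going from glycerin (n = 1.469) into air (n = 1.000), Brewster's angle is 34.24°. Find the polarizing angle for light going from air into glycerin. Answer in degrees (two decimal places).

Reversing the direction swaps n₁ and n₂, so tan θ_B' = 1/tan θ_B and θ_B' = 90° − θ_B.
Hence θ_B' = 90° − 34.24° = 55.76°.

θ_B' ≈ 55.76°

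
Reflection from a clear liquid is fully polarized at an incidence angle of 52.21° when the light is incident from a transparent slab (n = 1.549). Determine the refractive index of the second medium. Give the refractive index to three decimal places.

Full polarization of the reflected beam means tan θ_B = n₂/n₁, where n₁ is the incident medium (a transparent slab).
n₂ = n₁ tan θ_B = 1.549 × tan 52.21° = 1.998.

n ≈ 1.998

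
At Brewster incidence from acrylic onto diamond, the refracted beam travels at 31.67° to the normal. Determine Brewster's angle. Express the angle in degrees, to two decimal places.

θ_B ≈ 58.33°

Since the reflected and refracted rays are at right angles at the polarizing angle, θ_B + θ_t = 90°.
So θ_B = 90° − θ_t = 90° − 31.67° = 58.33°.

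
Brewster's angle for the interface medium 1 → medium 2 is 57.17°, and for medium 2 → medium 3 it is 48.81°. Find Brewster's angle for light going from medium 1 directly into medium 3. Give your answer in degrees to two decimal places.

Each Brewster angle gives a ratio: n₂/n₁ = tan 57.17° = 1.5499, n₃/n₂ = tan 48.81° = 1.1427.
So n₃/n₁ = (n₂/n₁)(n₃/n₂) = 1.5499 × 1.1427 = 1.7711.
θ_B(1→3) = arctan(1.7711) = 60.55°.

θ_B ≈ 60.55°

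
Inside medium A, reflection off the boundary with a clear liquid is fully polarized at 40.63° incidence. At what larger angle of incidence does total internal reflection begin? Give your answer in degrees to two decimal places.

θ_c ≈ 59.09°

tan θ_B = n₂/n₁ = tan 40.63° = 0.8580.
Total internal reflection: sin θ_c = n₂/n₁ = 0.8580.
θ_c = arcsin(0.8580) = 59.09°.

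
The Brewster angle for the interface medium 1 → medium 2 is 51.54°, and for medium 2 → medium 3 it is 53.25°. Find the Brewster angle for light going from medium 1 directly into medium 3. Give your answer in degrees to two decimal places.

θ_B ≈ 59.33°

Each Brewster angle gives a ratio: n₂/n₁ = tan 51.54° = 1.2590, n₃/n₂ = tan 53.25° = 1.3392.
n₃/n₁ = 1.6860. Then tan θ_B(1→3) = n₃/n₁, so θ_B(1→3) = arctan(1.6860) = 59.33°.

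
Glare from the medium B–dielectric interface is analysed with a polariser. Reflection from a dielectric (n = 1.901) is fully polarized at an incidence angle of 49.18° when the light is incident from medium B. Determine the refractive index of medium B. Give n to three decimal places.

n ≈ 1.642

Brewster's law: tan θ_B = n₂/n₁ (light incident in medium B, refracted into a dielectric).
n₁ = n₂ / tan θ_B = 1.901 / tan 49.18° = 1.642.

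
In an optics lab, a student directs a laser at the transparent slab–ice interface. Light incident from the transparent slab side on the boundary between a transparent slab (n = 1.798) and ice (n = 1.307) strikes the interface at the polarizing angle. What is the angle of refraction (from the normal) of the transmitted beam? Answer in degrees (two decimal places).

First find Brewster's angle: tan θ_B = 1.307/1.798 = 0.7269, giving θ_B = 36.01°.
The refracted ray is perpendicular to the reflected ray, so θ_t = 90° − θ_B = 53.99°.

θ_t ≈ 53.99°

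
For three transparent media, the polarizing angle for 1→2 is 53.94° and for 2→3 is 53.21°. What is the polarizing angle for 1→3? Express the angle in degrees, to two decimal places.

tan θ_B(1→2) = n₂/n₁ = tan 53.94° = 1.3734.
tan θ_B(2→3) = n₃/n₂ = tan 53.21° = 1.3372.
Multiplying, n₃/n₁ = 1.3734 × 1.3372 = 1.8365, and θ_B(1→3) = arctan 1.8365 = 61.43°.

θ_B ≈ 61.43°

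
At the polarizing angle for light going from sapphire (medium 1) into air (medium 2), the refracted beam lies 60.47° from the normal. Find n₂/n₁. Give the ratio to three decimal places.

θ_B + θ_t = 90°, so θ_B = 90° − 60.47° = 29.53°.
tan θ_B = n₂/n₁, so n₂/n₁ = tan 29.53° = 0.566.

n₂/n₁ ≈ 0.566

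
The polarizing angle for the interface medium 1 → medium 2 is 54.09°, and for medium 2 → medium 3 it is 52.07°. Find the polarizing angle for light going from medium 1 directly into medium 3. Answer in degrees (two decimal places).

Each Brewster angle gives a ratio: n₂/n₁ = tan 54.09° = 1.3809, n₃/n₂ = tan 52.07° = 1.2832.
Multiplying, n₃/n₁ = 1.3809 × 1.2832 = 1.7720, and θ_B(1→3) = arctan 1.7720 = 60.56°.

θ_B ≈ 60.56°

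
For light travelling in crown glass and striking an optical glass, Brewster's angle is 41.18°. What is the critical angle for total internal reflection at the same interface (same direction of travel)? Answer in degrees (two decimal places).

θ_c ≈ 61.02°

From Brewster, n₂/n₁ = tan θ_B = tan 41.18° = 0.8748.
Then sin θ_c = n₂/n₁ = 0.8748, so θ_c = arcsin 0.8748 = 61.02°.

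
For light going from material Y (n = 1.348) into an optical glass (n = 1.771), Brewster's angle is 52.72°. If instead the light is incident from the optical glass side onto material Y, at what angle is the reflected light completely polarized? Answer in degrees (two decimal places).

tan θ_B' = n₁/n₂ = 1/tan θ_B, so θ_B' = 90° − θ_B.
θ_B' = 90° − 52.72° = 37.28°.

θ_B' ≈ 37.28°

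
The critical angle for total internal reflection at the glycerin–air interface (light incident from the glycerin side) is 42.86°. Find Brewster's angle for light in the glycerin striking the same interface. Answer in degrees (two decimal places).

sin θ_c = n₂/n₁, so n₂/n₁ = sin 42.86° = 0.6802.
Brewster: tan θ_B = n₂/n₁ = 0.6802.
θ_B = arctan(0.6802) = 34.22°.

θ_B ≈ 34.22°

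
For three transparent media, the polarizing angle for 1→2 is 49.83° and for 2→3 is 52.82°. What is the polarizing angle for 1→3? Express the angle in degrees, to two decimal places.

θ_B ≈ 57.37°

Each Brewster angle gives a ratio: n₂/n₁ = tan 49.83° = 1.1846, n₃/n₂ = tan 52.82° = 1.3184.
So n₃/n₁ = (n₂/n₁)(n₃/n₂) = 1.1846 × 1.3184 = 1.5618.
θ_B(1→3) = arctan(1.5618) = 57.37°.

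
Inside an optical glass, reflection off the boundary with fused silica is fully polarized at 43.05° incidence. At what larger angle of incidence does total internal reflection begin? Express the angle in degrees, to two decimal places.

From Brewster, n₂/n₁ = tan θ_B = tan 43.05° = 0.9341.
Then sin θ_c = n₂/n₁ = 0.9341, so θ_c = arcsin 0.9341 = 69.09°.

θ_c ≈ 69.09°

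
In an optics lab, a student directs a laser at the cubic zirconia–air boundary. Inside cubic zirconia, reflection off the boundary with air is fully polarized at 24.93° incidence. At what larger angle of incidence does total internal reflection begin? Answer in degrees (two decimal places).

tan θ_B = n₂/n₁ = tan 24.93° = 0.4648.
Total internal reflection: sin θ_c = n₂/n₁ = 0.4648.
θ_c = arcsin(0.4648) = 27.70°.

θ_c ≈ 27.70°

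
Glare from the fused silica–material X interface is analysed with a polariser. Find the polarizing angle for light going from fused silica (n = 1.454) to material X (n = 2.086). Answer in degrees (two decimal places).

θ_B ≈ 55.12°

Brewster's condition: tan θ_B = n₂/n₁ = 2.086/1.454 = 1.4347. Taking the arctangent, θ_B = 55.12°.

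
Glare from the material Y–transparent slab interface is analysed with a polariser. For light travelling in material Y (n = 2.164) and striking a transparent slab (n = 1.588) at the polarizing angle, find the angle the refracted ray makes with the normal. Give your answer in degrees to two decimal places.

θ_t ≈ 53.73°

tan θ_B = n₂/n₁ = 1.588/2.164 = 0.7338, so θ_B = 36.27°.
Since θ_B + θ_t = 90° at Brewster incidence, θ_t = 90° − 36.27° = 53.73°.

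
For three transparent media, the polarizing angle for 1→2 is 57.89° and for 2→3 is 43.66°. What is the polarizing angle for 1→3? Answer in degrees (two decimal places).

tan θ_B(1→2) = n₂/n₁ = tan 57.89° = 1.5935.
tan θ_B(2→3) = n₃/n₂ = tan 43.66° = 0.9543.
So n₃/n₁ = (n₂/n₁)(n₃/n₂) = 1.5935 × 0.9543 = 1.5207.
θ_B(1→3) = arctan(1.5207) = 56.67°.

θ_B ≈ 56.67°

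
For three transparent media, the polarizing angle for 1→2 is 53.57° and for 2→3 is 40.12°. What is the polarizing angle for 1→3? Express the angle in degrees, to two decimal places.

θ_B ≈ 48.79°

Each Brewster angle gives a ratio: n₂/n₁ = tan 53.57° = 1.3549, n₃/n₂ = tan 40.12° = 0.8427.
n₃/n₁ = 1.1417. Then tan θ_B(1→3) = n₃/n₁, so θ_B(1→3) = arctan(1.1417) = 48.79°.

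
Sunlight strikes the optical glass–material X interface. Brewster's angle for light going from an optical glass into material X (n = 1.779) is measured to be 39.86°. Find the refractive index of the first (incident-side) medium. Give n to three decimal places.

At Brewster's angle, tan θ_B = n₂/n₁ with n₁ on the incident side (an optical glass) and n₂ on the transmitted side (material X).
n₁ = n₂ / tan θ_B = 1.779 / tan 39.86° = 2.131.

n ≈ 2.131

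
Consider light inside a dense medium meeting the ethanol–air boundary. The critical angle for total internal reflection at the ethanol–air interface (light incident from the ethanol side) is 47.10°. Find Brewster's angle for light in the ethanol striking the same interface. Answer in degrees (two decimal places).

At the critical angle sin θ_c = n₂/n₁, giving n₂/n₁ = sin 47.10° = 0.7325.
Then tan θ_B = n₂/n₁ = 0.7325, so θ_B = arctan 0.7325 = 36.22°.

θ_B ≈ 36.22°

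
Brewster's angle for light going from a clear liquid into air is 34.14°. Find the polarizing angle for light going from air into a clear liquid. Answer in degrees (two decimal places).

θ_B' ≈ 55.86°

Reversing the direction swaps n₁ and n₂, so tan θ_B' = 1/tan θ_B and θ_B' = 90° − θ_B.
Hence θ_B' = 90° − 34.14° = 55.86°.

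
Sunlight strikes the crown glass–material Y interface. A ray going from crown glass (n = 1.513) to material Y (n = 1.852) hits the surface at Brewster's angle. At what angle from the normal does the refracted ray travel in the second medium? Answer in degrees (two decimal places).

First find Brewster's angle: tan θ_B = 1.852/1.513 = 1.2241, giving θ_B = 50.75°.
Since θ_B + θ_t = 90° at Brewster incidence, θ_t = 90° − 50.75° = 39.25°.

θ_t ≈ 39.25°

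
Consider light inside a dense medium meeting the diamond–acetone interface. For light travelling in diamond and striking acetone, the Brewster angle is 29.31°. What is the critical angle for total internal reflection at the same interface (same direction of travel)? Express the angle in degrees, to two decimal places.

n₂/n₁ = tan 29.31° = 0.5614; the critical angle satisfies sin θ_c = n₂/n₁.
θ_c = arcsin(0.5614) = 34.15°.

θ_c ≈ 34.15°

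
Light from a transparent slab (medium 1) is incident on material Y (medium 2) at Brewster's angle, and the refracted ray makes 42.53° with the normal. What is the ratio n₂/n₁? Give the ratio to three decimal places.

n₂/n₁ ≈ 1.090

θ_B + θ_t = 90°, so θ_B = 90° − 42.53° = 47.47°.
Then n₂/n₁ = tan θ_B = tan 47.47° = 1.090.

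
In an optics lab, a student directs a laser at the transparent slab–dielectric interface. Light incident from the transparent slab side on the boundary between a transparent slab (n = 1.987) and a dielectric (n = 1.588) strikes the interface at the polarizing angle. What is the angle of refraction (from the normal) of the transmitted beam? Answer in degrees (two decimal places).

θ_B = arctan(n₂/n₁) = arctan(1.588/1.987) = 38.63°.
The refracted ray is perpendicular to the reflected ray, so θ_t = 90° − θ_B = 51.37°.

θ_t ≈ 51.37°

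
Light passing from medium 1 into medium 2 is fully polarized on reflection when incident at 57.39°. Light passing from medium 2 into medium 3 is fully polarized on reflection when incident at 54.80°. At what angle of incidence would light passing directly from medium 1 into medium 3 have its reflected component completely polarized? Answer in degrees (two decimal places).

θ_B ≈ 65.71°

tan θ_B(1→2) = n₂/n₁ = tan 57.39° = 1.5631.
tan θ_B(2→3) = n₃/n₂ = tan 54.80° = 1.4176.
n₃/n₁ = 2.2158. Then tan θ_B(1→3) = n₃/n₁, so θ_B(1→3) = arctan(2.2158) = 65.71°.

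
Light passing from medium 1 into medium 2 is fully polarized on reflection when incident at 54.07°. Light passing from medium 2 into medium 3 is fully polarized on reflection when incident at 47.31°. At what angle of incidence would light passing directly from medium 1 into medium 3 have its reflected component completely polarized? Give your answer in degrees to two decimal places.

θ_B ≈ 56.24°

tan θ_B(1→2) = n₂/n₁ = tan 54.07° = 1.3799.
tan θ_B(2→3) = n₃/n₂ = tan 47.31° = 1.0841.
Multiplying, n₃/n₁ = 1.3799 × 1.0841 = 1.4959, and θ_B(1→3) = arctan 1.4959 = 56.24°.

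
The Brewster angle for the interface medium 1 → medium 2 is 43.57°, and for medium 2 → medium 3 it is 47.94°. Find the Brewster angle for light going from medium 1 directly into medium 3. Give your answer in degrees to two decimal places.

tan θ_B(1→2) = n₂/n₁ = tan 43.57° = 0.9513.
tan θ_B(2→3) = n₃/n₂ = tan 47.94° = 1.1083.
n₃/n₁ = 1.0543. Then tan θ_B(1→3) = n₃/n₁, so θ_B(1→3) = arctan(1.0543) = 46.51°.

θ_B ≈ 46.51°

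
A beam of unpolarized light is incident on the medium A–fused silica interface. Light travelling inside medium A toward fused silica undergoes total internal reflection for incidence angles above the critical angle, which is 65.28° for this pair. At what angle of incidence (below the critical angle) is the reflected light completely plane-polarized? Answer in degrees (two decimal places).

θ_B ≈ 42.25°

sin θ_c = n₂/n₁, so n₂/n₁ = sin 65.28° = 0.9084.
Brewster: tan θ_B = n₂/n₁ = 0.9084.
θ_B = arctan(0.9084) = 42.25°.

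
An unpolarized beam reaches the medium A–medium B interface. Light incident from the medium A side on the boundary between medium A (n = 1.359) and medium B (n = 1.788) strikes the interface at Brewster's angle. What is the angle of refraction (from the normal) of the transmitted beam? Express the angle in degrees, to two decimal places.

First find Brewster's angle: tan θ_B = 1.788/1.359 = 1.3157, giving θ_B = 52.76°.
At Brewster's angle the reflected and refracted rays are perpendicular, so θ_t = 90° − θ_B = 90° − 52.76° = 37.24°.

θ_t ≈ 37.24°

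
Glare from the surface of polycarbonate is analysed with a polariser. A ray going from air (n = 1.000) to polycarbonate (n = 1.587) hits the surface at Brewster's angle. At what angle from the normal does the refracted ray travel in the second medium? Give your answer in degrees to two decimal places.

θ_t ≈ 32.22°

θ_B = arctan(n₂/n₁) = arctan(1.587/1.000) = 57.78°.
The refracted ray is perpendicular to the reflected ray, so θ_t = 90° − θ_B = 32.22°.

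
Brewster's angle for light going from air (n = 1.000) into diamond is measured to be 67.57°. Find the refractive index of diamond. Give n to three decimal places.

Full polarization of the reflected beam means tan θ_B = n₂/n₁, where n₁ is the incident medium (air).
n₂ = n₁ tan θ_B = 1.000 × tan 67.57° = 2.423.

n ≈ 2.423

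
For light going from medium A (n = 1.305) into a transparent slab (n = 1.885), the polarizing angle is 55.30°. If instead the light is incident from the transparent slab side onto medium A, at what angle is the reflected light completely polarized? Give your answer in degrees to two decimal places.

θ_B' ≈ 34.70°

Reversing the direction swaps n₁ and n₂, so tan θ_B' = 1/tan θ_B and θ_B' = 90° − θ_B.
Hence θ_B' = 90° − 55.30° = 34.70°.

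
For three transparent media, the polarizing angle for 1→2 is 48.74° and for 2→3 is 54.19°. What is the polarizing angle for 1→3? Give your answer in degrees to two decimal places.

θ_B ≈ 57.67°

n₂/n₁ = tan 48.74° = 1.1399 and n₃/n₂ = tan 54.19° = 1.3860.
So n₃/n₁ = (n₂/n₁)(n₃/n₂) = 1.1399 × 1.3860 = 1.5799.
θ_B(1→3) = arctan(1.5799) = 57.67°.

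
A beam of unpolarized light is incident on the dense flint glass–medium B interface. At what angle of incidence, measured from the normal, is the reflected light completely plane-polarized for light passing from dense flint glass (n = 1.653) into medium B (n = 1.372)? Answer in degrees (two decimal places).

θ_B ≈ 39.69°

Here n₂/n₁ = 1.372/1.653 = 0.8300, and Brewster's law gives tan θ_B = n₂/n₁.
θ_B = arctan(0.8300) = 39.69°.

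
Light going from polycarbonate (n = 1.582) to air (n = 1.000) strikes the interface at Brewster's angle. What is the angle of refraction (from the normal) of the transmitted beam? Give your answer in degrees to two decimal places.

θ_B = arctan(n₂/n₁) = arctan(1.000/1.582) = 32.30°.
At Brewster's angle the reflected and refracted rays are perpendicular, so θ_t = 90° − θ_B = 90° − 32.30° = 57.70°.

θ_t ≈ 57.70°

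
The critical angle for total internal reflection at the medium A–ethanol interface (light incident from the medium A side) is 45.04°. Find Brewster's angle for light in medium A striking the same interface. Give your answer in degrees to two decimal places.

sin θ_c = n₂/n₁, so n₂/n₁ = sin 45.04° = 0.7076.
Brewster: tan θ_B = n₂/n₁ = 0.7076.
θ_B = arctan(0.7076) = 35.28°.

θ_B ≈ 35.28°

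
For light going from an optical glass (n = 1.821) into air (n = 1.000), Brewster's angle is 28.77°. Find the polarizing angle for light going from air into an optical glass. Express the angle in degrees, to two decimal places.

Reversing the direction swaps n₁ and n₂, so tan θ_B' = 1/tan θ_B and θ_B' = 90° − θ_B.
Hence θ_B' = 90° − 28.77° = 61.23°.

θ_B' ≈ 61.23°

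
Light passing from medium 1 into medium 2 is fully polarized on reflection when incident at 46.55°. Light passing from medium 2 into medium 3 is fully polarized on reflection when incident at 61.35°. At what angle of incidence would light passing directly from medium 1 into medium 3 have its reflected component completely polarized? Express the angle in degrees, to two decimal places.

θ_B ≈ 62.64°

tan θ_B(1→2) = n₂/n₁ = tan 46.55° = 1.0556.
tan θ_B(2→3) = n₃/n₂ = tan 61.35° = 1.8303.
Multiplying, n₃/n₁ = 1.0556 × 1.8303 = 1.9321, and θ_B(1→3) = arctan 1.9321 = 62.64°.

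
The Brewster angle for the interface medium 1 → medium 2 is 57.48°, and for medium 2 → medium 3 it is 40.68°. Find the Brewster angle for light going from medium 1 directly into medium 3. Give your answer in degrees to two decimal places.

tan θ_B(1→2) = n₂/n₁ = tan 57.48° = 1.5685.
tan θ_B(2→3) = n₃/n₂ = tan 40.68° = 0.8595.
So n₃/n₁ = (n₂/n₁)(n₃/n₂) = 1.5685 × 0.8595 = 1.3482.
θ_B(1→3) = arctan(1.3482) = 53.43°.

θ_B ≈ 53.43°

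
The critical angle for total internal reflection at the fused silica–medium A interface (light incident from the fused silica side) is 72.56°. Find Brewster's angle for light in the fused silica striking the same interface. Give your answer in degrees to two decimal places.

n₂/n₁ = sin θ_c = sin 72.56° = 0.9540.
tan θ_B equals the same ratio, so θ_B = arctan(0.9540) = 43.65°.

θ_B ≈ 43.65°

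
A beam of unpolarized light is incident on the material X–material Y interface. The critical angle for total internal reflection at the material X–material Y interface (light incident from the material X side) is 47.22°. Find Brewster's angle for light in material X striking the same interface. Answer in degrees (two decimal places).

At the critical angle sin θ_c = n₂/n₁, giving n₂/n₁ = sin 47.22° = 0.7340.
Then tan θ_B = n₂/n₁ = 0.7340, so θ_B = arctan 0.7340 = 36.28°.

θ_B ≈ 36.28°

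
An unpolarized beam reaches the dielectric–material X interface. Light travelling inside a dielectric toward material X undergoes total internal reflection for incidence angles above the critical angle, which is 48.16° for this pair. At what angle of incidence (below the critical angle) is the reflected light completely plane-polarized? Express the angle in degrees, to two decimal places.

sin θ_c = n₂/n₁, so n₂/n₁ = sin 48.16° = 0.7450.
Brewster: tan θ_B = n₂/n₁ = 0.7450.
θ_B = arctan(0.7450) = 36.69°.

θ_B ≈ 36.69°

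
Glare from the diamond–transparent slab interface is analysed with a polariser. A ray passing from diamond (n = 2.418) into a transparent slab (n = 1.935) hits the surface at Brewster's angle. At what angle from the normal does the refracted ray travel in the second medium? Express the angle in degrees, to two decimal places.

θ_t ≈ 51.33°

First find Brewster's angle: tan θ_B = 1.935/2.418 = 0.8002, giving θ_B = 38.67°.
The refracted ray is perpendicular to the reflected ray, so θ_t = 90° − θ_B = 51.33°.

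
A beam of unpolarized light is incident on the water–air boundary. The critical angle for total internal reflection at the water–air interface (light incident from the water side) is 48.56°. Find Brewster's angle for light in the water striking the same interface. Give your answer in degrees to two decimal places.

At the critical angle sin θ_c = n₂/n₁, giving n₂/n₁ = sin 48.56° = 0.7496.
Then tan θ_B = n₂/n₁ = 0.7496, so θ_B = arctan 0.7496 = 36.86°.

θ_B ≈ 36.86°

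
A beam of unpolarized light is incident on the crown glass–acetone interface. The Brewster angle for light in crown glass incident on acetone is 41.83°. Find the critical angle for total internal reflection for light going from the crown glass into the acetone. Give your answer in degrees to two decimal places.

θ_c ≈ 63.51°

tan θ_B = n₂/n₁ = tan 41.83° = 0.8950.
Total internal reflection: sin θ_c = n₂/n₁ = 0.8950.
θ_c = arcsin(0.8950) = 63.51°.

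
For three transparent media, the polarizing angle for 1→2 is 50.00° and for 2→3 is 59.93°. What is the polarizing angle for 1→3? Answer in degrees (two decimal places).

Each Brewster angle gives a ratio: n₂/n₁ = tan 50.00° = 1.1918, n₃/n₂ = tan 59.93° = 1.7272.
n₃/n₁ = 2.0584. Then tan θ_B(1→3) = n₃/n₁, so θ_B(1→3) = arctan(2.0584) = 64.09°.

θ_B ≈ 64.09°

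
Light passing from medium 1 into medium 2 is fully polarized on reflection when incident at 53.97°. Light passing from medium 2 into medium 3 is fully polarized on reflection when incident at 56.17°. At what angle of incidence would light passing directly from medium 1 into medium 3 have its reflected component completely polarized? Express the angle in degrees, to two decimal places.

θ_B ≈ 64.01°

Each Brewster angle gives a ratio: n₂/n₁ = tan 53.97° = 1.3749, n₃/n₂ = tan 56.17° = 1.4921.
So n₃/n₁ = (n₂/n₁)(n₃/n₂) = 1.3749 × 1.4921 = 2.0514.
θ_B(1→3) = arctan(2.0514) = 64.01°.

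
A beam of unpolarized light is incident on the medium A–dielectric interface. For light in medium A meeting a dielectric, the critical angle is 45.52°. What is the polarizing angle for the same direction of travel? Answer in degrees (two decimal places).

sin θ_c = n₂/n₁, so n₂/n₁ = sin 45.52° = 0.7135.
Brewster: tan θ_B = n₂/n₁ = 0.7135.
θ_B = arctan(0.7135) = 35.51°.

θ_B ≈ 35.51°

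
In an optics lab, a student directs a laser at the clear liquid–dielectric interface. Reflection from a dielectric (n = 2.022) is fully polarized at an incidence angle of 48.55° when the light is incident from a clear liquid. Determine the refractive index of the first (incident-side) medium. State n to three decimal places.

n ≈ 1.786

Full polarization of the reflected beam means tan θ_B = n₂/n₁, where n₁ is the incident medium (a clear liquid).
n₁ = n₂ / tan θ_B = 2.022 / tan 48.55° = 1.786.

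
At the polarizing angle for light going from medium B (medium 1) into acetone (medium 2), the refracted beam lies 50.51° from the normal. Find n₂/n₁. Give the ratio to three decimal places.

θ_B + θ_t = 90°, so θ_B = 90° − 50.51° = 39.49°.
tan θ_B = n₂/n₁, so n₂/n₁ = tan 39.49° = 0.824.

n₂/n₁ ≈ 0.824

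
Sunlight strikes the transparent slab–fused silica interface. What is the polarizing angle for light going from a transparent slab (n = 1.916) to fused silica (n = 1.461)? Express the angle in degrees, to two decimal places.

θ_B ≈ 37.33°

The reflected p-component vanishes when tan θ_B = n₂/n₁.
Here n₂/n₁ = 1.461/1.916 = 0.7625, and Brewster's law gives tan θ_B = n₂/n₁. Taking the arctangent, θ_B = 37.33°.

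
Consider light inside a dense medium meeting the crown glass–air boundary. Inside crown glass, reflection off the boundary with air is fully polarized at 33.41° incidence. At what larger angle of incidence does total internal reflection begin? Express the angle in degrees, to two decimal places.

n₂/n₁ = tan 33.41° = 0.6596; the critical angle satisfies sin θ_c = n₂/n₁.
θ_c = arcsin(0.6596) = 41.27°.

θ_c ≈ 41.27°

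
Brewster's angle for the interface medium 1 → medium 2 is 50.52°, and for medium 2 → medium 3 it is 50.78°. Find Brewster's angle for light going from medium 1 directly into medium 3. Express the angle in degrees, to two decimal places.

θ_B ≈ 56.09°

tan θ_B(1→2) = n₂/n₁ = tan 50.52° = 1.2140.
tan θ_B(2→3) = n₃/n₂ = tan 50.78° = 1.2252.
n₃/n₁ = 1.4874. Then tan θ_B(1→3) = n₃/n₁, so θ_B(1→3) = arctan(1.4874) = 56.09°.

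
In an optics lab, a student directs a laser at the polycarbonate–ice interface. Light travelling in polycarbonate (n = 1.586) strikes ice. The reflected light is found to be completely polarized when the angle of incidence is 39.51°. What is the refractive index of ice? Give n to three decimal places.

n ≈ 1.308

Full polarization of the reflected beam means tan θ_B = n₂/n₁, where n₁ is the incident medium (polycarbonate).
n₂ = n₁ tan θ_B = 1.586 × tan 39.51° = 1.308.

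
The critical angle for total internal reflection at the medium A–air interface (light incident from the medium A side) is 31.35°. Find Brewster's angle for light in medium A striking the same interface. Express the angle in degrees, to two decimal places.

At the critical angle sin θ_c = n₂/n₁, giving n₂/n₁ = sin 31.35° = 0.5203.
Then tan θ_B = n₂/n₁ = 0.5203, so θ_B = arctan 0.5203 = 27.49°.

θ_B ≈ 27.49°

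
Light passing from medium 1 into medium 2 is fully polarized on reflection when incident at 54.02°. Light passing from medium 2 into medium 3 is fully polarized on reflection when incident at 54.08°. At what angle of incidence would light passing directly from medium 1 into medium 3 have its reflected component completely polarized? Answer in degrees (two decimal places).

tan θ_B(1→2) = n₂/n₁ = tan 54.02° = 1.3774.
tan θ_B(2→3) = n₃/n₂ = tan 54.08° = 1.3804.
So n₃/n₁ = (n₂/n₁)(n₃/n₂) = 1.3774 × 1.3804 = 1.9014.
θ_B(1→3) = arctan(1.9014) = 62.26°.

θ_B ≈ 62.26°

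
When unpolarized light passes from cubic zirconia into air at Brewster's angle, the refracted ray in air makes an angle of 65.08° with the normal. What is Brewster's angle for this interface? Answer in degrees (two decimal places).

At Brewster's angle the reflected and refracted rays are perpendicular, so θ_B + θ_t = 90°.
θ_B = 90° − 65.08° = 24.92°.

θ_B ≈ 24.92°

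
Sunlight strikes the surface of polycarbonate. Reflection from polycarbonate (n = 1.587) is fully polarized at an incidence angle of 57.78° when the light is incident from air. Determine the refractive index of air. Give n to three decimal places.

n ≈ 1.000

At the Brewster angle, tan θ_B = n₂/n₁ with n₁ on the incident side (air) and n₂ on the transmitted side (polycarbonate).
n₁ = n₂ / tan θ_B = 1.587 / tan 57.78° = 1.000.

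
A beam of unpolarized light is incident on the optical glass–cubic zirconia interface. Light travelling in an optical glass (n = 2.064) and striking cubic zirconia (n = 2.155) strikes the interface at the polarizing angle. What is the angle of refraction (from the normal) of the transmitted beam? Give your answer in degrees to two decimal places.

tan θ_B = n₂/n₁ = 2.155/2.064 = 1.0441, so θ_B = 46.24°.
At Brewster's angle the reflected and refracted rays are perpendicular, so θ_t = 90° − θ_B = 90° − 46.24° = 43.76°.

θ_t ≈ 43.76°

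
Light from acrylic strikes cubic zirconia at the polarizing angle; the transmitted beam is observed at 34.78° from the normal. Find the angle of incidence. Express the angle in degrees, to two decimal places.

θ_B ≈ 55.22°

Brewster's condition makes the reflected and refracted beams perpendicular: θ_B + θ_t = 90°.
θ_B = 90° − 34.78° = 55.22°.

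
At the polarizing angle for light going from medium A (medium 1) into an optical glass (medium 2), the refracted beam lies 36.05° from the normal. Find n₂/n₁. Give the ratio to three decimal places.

n₂/n₁ ≈ 1.374

At Brewster incidence θ_B = 90° − θ_t = 90° − 36.05° = 53.95°.
tan θ_B = n₂/n₁, so n₂/n₁ = tan 53.95° = 1.374.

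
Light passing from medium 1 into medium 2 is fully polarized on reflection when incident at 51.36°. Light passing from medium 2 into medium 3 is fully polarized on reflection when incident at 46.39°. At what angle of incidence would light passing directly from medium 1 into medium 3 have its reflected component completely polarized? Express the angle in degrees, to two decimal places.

Each Brewster angle gives a ratio: n₂/n₁ = tan 51.36° = 1.2509, n₃/n₂ = tan 46.39° = 1.0497.
So n₃/n₁ = (n₂/n₁)(n₃/n₂) = 1.2509 × 1.0497 = 1.3131.
θ_B(1→3) = arctan(1.3131) = 52.71°.

θ_B ≈ 52.71°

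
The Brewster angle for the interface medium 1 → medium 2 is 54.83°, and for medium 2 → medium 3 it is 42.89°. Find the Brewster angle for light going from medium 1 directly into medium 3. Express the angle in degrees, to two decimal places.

n₂/n₁ = tan 54.83° = 1.4192 and n₃/n₂ = tan 42.89° = 0.9289.
Multiplying, n₃/n₁ = 1.4192 × 0.9289 = 1.3183, and θ_B(1→3) = arctan 1.3183 = 52.82°.

θ_B ≈ 52.82°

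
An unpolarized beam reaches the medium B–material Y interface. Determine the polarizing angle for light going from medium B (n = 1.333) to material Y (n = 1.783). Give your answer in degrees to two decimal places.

Brewster's condition: tan θ_B = n₂/n₁ = 1.783/1.333 = 1.3376.
So θ_B = arctan 1.3376 = 53.22°.

θ_B ≈ 53.22°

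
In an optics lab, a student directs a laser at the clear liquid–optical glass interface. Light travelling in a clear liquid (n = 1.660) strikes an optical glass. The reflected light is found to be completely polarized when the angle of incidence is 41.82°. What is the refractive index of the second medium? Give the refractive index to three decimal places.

n ≈ 1.485

Brewster's law: tan θ_B = n₂/n₁ (light incident in a clear liquid, refracted into an optical glass).
n₂ = n₁ tan θ_B = 1.660 × tan 41.82° = 1.485.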